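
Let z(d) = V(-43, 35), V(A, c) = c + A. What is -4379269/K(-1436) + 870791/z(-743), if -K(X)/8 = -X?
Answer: -1246076607/11488 ≈ -1.0847e+5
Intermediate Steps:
V(A, c) = A + c
z(d) = -8 (z(d) = -43 + 35 = -8)
K(X) = 8*X (K(X) = -(-8)*X = 8*X)
-4379269/K(-1436) + 870791/z(-743) = -4379269/(8*(-1436)) + 870791/(-8) = -4379269/(-11488) + 870791*(-⅛) = -4379269*(-1/11488) - 870791/8 = 4379269/11488 - 870791/8 = -1246076607/11488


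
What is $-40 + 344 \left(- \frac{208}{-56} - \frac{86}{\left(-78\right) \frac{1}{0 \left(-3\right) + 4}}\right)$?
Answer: $\frac{752072}{273} \approx 2754.8$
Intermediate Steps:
$-40 + 344 \left(- \frac{208}{-56} - \frac{86}{\left(-78\right) \frac{1}{0 \left(-3\right) + 4}}\right) = -40 + 344 \left(\left(-208\right) \left(- \frac{1}{56}\right) - \frac{86}{\left(-78\right) \frac{1}{0 + 4}}\right) = -40 + 344 \left(\frac{26}{7} - \frac{86}{\left(-78\right) \frac{1}{4}}\right) = -40 + 344 \left(\frac{26}{7} - \frac{86}{- \frac{39}{2}}\right) = -40 + 344 \left(\frac{26}{7} - - \frac{172}{39}\right) = -40 + 344 \left(\frac{26}{7} + \frac{172}{39}\right) = -40 + 344 \cdot \frac{2218}{273} = -40 + \frac{762992}{273} = \frac{752072}{273}$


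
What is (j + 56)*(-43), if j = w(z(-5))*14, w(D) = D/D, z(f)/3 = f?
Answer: -3010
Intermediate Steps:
z(f) = 3*f
w(D) = 1
j = 14 (j = 1*14 = 14)
(j + 56)*(-43) = (14 + 56)*(-43) = 70*(-43) = -3010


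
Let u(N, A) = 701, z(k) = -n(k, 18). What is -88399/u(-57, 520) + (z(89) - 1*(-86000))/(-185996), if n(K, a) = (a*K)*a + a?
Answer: -8240959875/65191598 ≈ -126.41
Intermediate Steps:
n(K, a) = a + K*a² (n(K, a) = (K*a)*a + a = K*a² + a = a + K*a²)
z(k) = -18 - 324*k (z(k) = -18*(1 + k*18) = -18*(1 + 18*k) = -(18 + 324*k) = -18 - 324*k)
-88399/u(-57, 520) + (z(89) - 1*(-86000))/(-185996) = -88399/701 + ((-18 - 324*89) - 1*(-86000))/(-185996) = -88399*1/701 + ((-18 - 28836) + 86000)*(-1/185996) = -88399/701 + (-28854 + 86000)*(-1/185996) = -88399/701 + 57146*(-1/185996) = -88399/701 - 28573/92998 = -8240959875/65191598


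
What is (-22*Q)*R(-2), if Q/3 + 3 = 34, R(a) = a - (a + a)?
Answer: -4092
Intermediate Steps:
R(a) = -a (R(a) = a - 2*a = -a)
Q = 93 (Q = -9 + 3*34 = -9 + 102 = 93)
(-22*Q)*R(-2) = (-22*93)*(-1*(-2)) = -2046*2 = -4092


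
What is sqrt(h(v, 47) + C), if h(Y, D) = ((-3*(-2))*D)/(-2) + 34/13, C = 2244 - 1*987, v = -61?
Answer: sqrt(189046)/13 ≈ 33.446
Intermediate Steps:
C = 1257 (C = 2244 - 987 = 1257)
h(Y, D) = 34/13 - 3*D (h(Y, D) = (6*D)*(-1/2) + 34*(1/13) = -3*D + 34/13 = 34/13 - 3*D)
sqrt(h(v, 47) + C) = sqrt((34/13 - 3*47) + 1257) = sqrt((34/13 - 141) + 1257) = sqrt(-1799/13 + 1257) = sqrt(14542/13) = sqrt(189046)/13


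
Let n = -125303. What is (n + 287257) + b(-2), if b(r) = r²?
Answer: 161958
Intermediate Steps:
(n + 287257) + b(-2) = (-125303 + 287257) + (-2)² = 161954 + 4 = 161958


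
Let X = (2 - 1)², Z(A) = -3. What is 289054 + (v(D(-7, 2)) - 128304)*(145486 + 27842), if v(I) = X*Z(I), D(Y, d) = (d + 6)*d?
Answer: -22238906642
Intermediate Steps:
X = 1 (X = 1² = 1)
D(Y, d) = d*(6 + d) (D(Y, d) = (6 + d)*d = d*(6 + d))
v(I) = -3 (v(I) = 1*(-3) = -3)
289054 + (v(D(-7, 2)) - 128304)*(145486 + 27842) = 289054 + (-3 - 128304)*(145486 + 27842) = 289054 - 128307*173328 = 289054 - 22239195696 = -22238906642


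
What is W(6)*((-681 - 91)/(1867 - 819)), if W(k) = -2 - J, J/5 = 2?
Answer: 1158/131 ≈ 8.8397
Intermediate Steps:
J = 10 (J = 5*2 = 10)
W(k) = -12 (W(k) = -2 - 1*10 = -2 - 10 = -12)
W(6)*((-681 - 91)/(1867 - 819)) = -12*(-681 - 91)/(1867 - 819) = -(-9264)/1048 = -12*(-193/262) = 1158/131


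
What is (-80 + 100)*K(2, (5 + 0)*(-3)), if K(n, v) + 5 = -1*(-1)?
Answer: -80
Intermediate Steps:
K(n, v) = -4 (K(n, v) = -5 - 1*(-1) = -5 + 1 = -4)
(-80 + 100)*K(2, (5 + 0)*(-3)) = (-80 + 100)*(-4) = 20*(-4) = -80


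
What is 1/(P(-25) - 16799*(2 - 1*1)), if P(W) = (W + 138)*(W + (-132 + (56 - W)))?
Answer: -1/25387 ≈ -3.9390e-5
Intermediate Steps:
P(W) = -10488 - 76*W (P(W) = (138 + W)*(W + (-76 - W)) = (138 + W)*(-76) = -10488 - 76*W)
1/(P(-25) - 16799*(2 - 1*1)) = 1/((-10488 - 76*(-25)) - 16799*(2 - 1*1)) = 1/((-10488 + 1900) - 16799*(2 - 1)) = 1/(-8588 - 16799*1) = 1/(-8588 - 16799) = 1/(-25387) = -1/25387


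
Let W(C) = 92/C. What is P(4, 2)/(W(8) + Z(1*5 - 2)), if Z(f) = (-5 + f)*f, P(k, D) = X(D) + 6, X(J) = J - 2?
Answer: 12/11 ≈ 1.0909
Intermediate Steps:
X(J) = -2 + J
P(k, D) = 4 + D (P(k, D) = (-2 + D) + 6 = 4 + D)
Z(f) = f*(-5 + f)
P(4, 2)/(W(8) + Z(1*5 - 2)) = (4 + 2)/(92/8 + (1*5 - 2)*(-5 + (1*5 - 2))) = 6/(92*(1/8) + (5 - 2)*(-5 + (5 - 2))) = 6/(23/2 + 3*(-5 + 3)) = 6/(23/2 + 3*(-2)) = 6/(23/2 - 6) = 6/(11/2) = (2/11)*6 = 12/11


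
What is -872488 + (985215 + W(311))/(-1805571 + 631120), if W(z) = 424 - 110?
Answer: -1024695389617/1174451 ≈ -8.7249e+5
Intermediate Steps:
W(z) = 314
-872488 + (985215 + W(311))/(-1805571 + 631120) = -872488 + (985215 + 314)/(-1805571 + 631120) = -872488 + 985529/(-1174451) = -872488 + 985529*(-1/1174451) = -872488 - 985529/1174451 = -1024695389617/1174451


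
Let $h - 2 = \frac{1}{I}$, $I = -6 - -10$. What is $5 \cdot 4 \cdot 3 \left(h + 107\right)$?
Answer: $6555$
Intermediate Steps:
$I = 4$ ($I = -6 + 10 = 4$)
$h = \frac{9}{4}$ ($h = 2 + \frac{1}{4} = \frac{9}{4} \approx 2.25$)
$5 \cdot 4 \cdot 3 \left(h + 107\right) = 5 \cdot 4 \cdot 3 \left(\frac{9}{4} + 107\right) = 20 \cdot 3 \cdot \frac{437}{4} = 60 \cdot \frac{437}{4} = 6555$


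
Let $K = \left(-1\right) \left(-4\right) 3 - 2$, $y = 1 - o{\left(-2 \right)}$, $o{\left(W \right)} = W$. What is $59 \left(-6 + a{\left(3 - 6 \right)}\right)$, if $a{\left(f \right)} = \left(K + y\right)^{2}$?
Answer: $9617$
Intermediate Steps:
$y = 3$ ($y = 1 - -2 = 1 + 2 = 3$)
$K = 10$ ($K = 4 \cdot 3 - 2 = 12 - 2 = 10$)
$a{\left(f \right)} = 169$ ($a{\left(f \right)} = \left(10 + 3\right)^{2} = 13^{2} = 169$)
$59 \left(-6 + a{\left(3 - 6 \right)}\right) = 59 \left(-6 + 169\right) = 59 \cdot 163 = 9617$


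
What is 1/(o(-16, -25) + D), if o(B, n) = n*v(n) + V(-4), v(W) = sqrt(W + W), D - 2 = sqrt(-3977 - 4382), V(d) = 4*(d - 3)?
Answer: I/(-sqrt(8359) - 26*I + 125*sqrt(2)) ≈ -0.0032661 + 0.010722*I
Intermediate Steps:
V(d) = -12 + 4*d (V(d) = 4*(-3 + d) = -12 + 4*d)
D = 2 + I*sqrt(8359) (D = 2 + sqrt(-3977 - 4382) = 2 + sqrt(-8359) = 2 + I*sqrt(8359) ≈ 2.0 + 91.428*I)
v(W) = sqrt(2)*sqrt(W) (v(W) = sqrt(2*W) = sqrt(2)*sqrt(W))
o(B, n) = -28 + sqrt(2)*n**(3/2) (o(B, n) = n*(sqrt(2)*sqrt(n)) + (-12 + 4*(-4)) = sqrt(2)*n**(3/2) + (-12 - 16) = sqrt(2)*n**(3/2) - 28 = -28 + sqrt(2)*n**(3/2))
1/(o(-16, -25) + D) = 1/((-28 + sqrt(2)*(-25)**(3/2)) + (2 + I*sqrt(8359))) = 1/((-28 + sqrt(2)*(-125*I)) + (2 + I*sqrt(8359))) = 1/((-28 - 125*I*sqrt(2)) + (2 + I*sqrt(8359))) = 1/(-26 + I*sqrt(8359) - 125*I*sqrt(2))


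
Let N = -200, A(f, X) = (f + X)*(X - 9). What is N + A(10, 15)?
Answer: -50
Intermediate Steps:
A(f, X) = (-9 + X)*(X + f) (A(f, X) = (X + f)*(-9 + X) = (-9 + X)*(X + f))
N + A(10, 15) = -200 + (15² - 9*15 - 9*10 + 15*10) = -200 + (225 - 135 - 90 + 150) = -200 + 150 = -50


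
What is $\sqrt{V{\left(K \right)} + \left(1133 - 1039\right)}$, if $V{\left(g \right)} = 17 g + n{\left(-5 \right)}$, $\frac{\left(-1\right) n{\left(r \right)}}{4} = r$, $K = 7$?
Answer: $\sqrt{233} \approx 15.264$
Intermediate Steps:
$n{\left(r \right)} = - 4 r$
$V{\left(g \right)} = 20 + 17 g$ ($V{\left(g \right)} = 17 g - -20 = 17 g + 20 = 20 + 17 g$)
$\sqrt{V{\left(K \right)} + \left(1133 - 1039\right)} = \sqrt{\left(20 + 17 \cdot 7\right) + \left(1133 - 1039\right)} = \sqrt{\left(20 + 119\right) + 94} = \sqrt{139 + 94} = \sqrt{233}$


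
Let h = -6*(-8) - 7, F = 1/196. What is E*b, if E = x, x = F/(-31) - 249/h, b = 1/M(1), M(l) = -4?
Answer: 1512965/996464 ≈ 1.5183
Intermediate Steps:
F = 1/196 ≈ 0.0051020
h = 41 (h = 48 - 7 = 41)
b = -¼ (b = 1/(-4) = -¼ ≈ -0.25000)
x = -1512965/249116 (x = (1/196)/(-31) - 249/41 = (1/196)*(-1/31) - 249*1/41 = -1/6076 - 249/41 = -1512965/249116 ≈ -6.0733)
E = -1512965/249116 ≈ -6.0733
E*b = -1512965/249116*(-¼) = 1512965/996464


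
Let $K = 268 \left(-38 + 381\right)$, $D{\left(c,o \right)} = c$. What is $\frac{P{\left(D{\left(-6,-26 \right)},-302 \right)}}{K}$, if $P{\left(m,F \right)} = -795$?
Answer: $- \frac{795}{91924} \approx -0.0086485$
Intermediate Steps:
$K = 91924$ ($K = 268 \cdot 343 = 91924$)
$\frac{P{\left(D{\left(-6,-26 \right)},-302 \right)}}{K} = - \frac{795}{91924}$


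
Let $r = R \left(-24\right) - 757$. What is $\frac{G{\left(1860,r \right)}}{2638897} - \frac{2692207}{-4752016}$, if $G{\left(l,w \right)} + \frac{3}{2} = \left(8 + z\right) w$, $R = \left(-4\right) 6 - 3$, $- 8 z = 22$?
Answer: $\frac{7101730506499}{12540080766352} \approx 0.56632$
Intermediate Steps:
$z = - \frac{11}{4}$ ($z = \left(- \frac{1}{8}\right) 22 = - \frac{11}{4} \approx -2.75$)
$R = -27$ ($R = -24 - 3 = -27$)
$r = -109$ ($r = \left(-27\right) \left(-24\right) - 757 = 648 - 757 = -109$)
$G{\left(l,w \right)} = - \frac{3}{2} + \frac{21 w}{4}$ ($G{\left(l,w \right)} = - \frac{3}{2} + \left(8 - \frac{11}{4}\right) w = - \frac{3}{2} + \frac{21 w}{4}$)
$\frac{G{\left(1860,r \right)}}{2638897} - \frac{2692207}{-4752016} = \frac{- \frac{3}{2} + \frac{21}{4} \left(-109\right)}{2638897} - \frac{2692207}{-4752016} = \left(- \frac{3}{2} - \frac{2289}{4}\right) \frac{1}{2638897} - - \frac{2692207}{4752016} = \left(- \frac{2295}{4}\right) \frac{1}{2638897} + \frac{2692207}{4752016} = - \frac{2295}{10555588} + \frac{2692207}{4752016} = \frac{7101730506499}{12540080766352}$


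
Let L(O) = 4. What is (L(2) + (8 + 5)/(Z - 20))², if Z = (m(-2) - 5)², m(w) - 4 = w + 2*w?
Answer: 16641/841 ≈ 19.787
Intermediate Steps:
m(w) = 4 + 3*w (m(w) = 4 + (w + 2*w) = 4 + 3*w)
Z = 49 (Z = ((4 + 3*(-2)) - 5)² = ((4 - 6) - 5)² = (-2 - 5)² = (-7)² = 49)
(L(2) + (8 + 5)/(Z - 20))² = (4 + (8 + 5)/(49 - 20))² = (4 + 13/29)² = (129/29)² = 16641/841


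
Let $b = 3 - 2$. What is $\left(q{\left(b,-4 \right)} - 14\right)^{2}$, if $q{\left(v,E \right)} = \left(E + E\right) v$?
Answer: $484$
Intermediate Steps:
$b = 1$ ($b = 3 - 2 = 1$)
$q{\left(v,E \right)} = 2 E v$
$\left(q{\left(b,-4 \right)} - 14\right)^{2} = \left(2 \left(-4\right) 1 - 14\right)^{2} = \left(-8 - 14\right)^{2} = \left(-22\right)^{2} = 484$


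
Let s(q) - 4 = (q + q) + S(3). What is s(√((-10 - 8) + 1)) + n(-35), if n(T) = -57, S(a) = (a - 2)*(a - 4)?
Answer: -54 + 2*I*√17 ≈ -54.0 + 8.2462*I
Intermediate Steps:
S(a) = (-4 + a)*(-2 + a) (S(a) = (-2 + a)*(-4 + a) = (-4 + a)*(-2 + a))
s(q) = 3 + 2*q (s(q) = 4 + ((q + q) + (8 + 3² - 6*3)) = 4 + (2*q + (8 + 9 - 18)) = 4 + (2*q - 1) = 4 + (-1 + 2*q) = 3 + 2*q)
s(√((-10 - 8) + 1)) + n(-35) = (3 + 2*√((-10 - 8) + 1)) - 57 = (3 + 2*√(-18 + 1)) - 57 = (3 + 2*√(-17)) - 57 = (3 + 2*(I*√17)) - 57 = (3 + 2*I*√17) - 57 = -54 + 2*I*√17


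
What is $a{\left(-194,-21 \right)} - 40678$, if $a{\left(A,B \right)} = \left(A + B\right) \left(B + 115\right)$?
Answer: $-60888$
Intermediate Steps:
$a{\left(A,B \right)} = \left(115 + B\right) \left(A + B\right)$ ($a{\left(A,B \right)} = \left(A + B\right) \left(115 + B\right) = \left(115 + B\right) \left(A + B\right)$)
$a{\left(-194,-21 \right)} - 40678 = \left(\left(-21\right)^{2} + 115 \left(-194\right) + 115 \left(-21\right) - -4074\right) - 40678 = \left(441 - 22310 - 2415 + 4074\right) - 40678 = -20210 - 40678 = -60888$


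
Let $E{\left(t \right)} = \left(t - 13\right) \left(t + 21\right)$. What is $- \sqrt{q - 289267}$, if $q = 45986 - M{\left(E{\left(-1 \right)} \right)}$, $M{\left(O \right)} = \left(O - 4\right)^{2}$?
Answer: $- 3 i \sqrt{35993} \approx - 569.15 i$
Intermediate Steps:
$E{\left(t \right)} = \left(-13 + t\right) \left(21 + t\right)$
$M{\left(O \right)} = \left(-4 + O\right)^{2}$
$q = -34670$ ($q = 45986 - \left(-4 + \left(-273 + \left(-1\right)^{2} + 8 \left(-1\right)\right)\right)^{2} = 45986 - \left(-4 - 280\right)^{2} = 45986 - \left(-284\right)^{2} = 45986 - 80656 = -34670$)
$- \sqrt{q - 289267} = - \sqrt{-34670 - 289267} = - \sqrt{-323937} = - 3 i \sqrt{35993}$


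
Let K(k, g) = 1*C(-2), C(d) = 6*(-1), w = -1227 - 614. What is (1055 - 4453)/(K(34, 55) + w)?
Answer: 3398/1847 ≈ 1.8397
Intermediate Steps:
w = -1841
C(d) = -6
K(k, g) = -6 (K(k, g) = 1*(-6) = -6)
(1055 - 4453)/(K(34, 55) + w) = (1055 - 4453)/(-6 - 1841) = -3398/(-1847) = -3398*(-1/1847) = 3398/1847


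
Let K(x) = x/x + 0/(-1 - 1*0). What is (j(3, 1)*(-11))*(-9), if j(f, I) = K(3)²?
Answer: 99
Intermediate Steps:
K(x) = 1 (K(x) = 1 + 0/(-1 + 0) = 1 + 0/(-1) = 1 + 0*(-1) = 1 + 0 = 1)
j(f, I) = 1 (j(f, I) = 1² = 1)
(j(3, 1)*(-11))*(-9) = (1*(-11))*(-9) = -11*(-9) = 99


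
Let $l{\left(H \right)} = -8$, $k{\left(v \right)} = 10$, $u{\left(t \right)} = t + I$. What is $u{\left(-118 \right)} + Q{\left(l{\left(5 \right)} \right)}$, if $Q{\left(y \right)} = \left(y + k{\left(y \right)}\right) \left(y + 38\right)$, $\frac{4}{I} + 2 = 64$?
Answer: $- \frac{1796}{31} \approx -57.935$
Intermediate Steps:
$I = \frac{2}{31}$ ($I = \frac{4}{-2 + 64} = \frac{4}{62} = 4 \cdot \frac{1}{62} = \frac{2}{31} \approx 0.064516$)
$u{\left(t \right)} = \frac{2}{31} + t$ ($u{\left(t \right)} = t + \frac{2}{31} = \frac{2}{31} + t$)
$Q{\left(y \right)} = \left(10 + y\right) \left(38 + y\right)$ ($Q{\left(y \right)} = \left(y + 10\right) \left(y + 38\right) = \left(10 + y\right) \left(38 + y\right)$)
$u{\left(-118 \right)} + Q{\left(l{\left(5 \right)} \right)} = \left(\frac{2}{31} - 118\right) + \left(380 + \left(-8\right)^{2} + 48 \left(-8\right)\right) = - \frac{3656}{31} + \left(380 + 64 - 384\right) = - \frac{3656}{31} + 60 = - \frac{1796}{31}$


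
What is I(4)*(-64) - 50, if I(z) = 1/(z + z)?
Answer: -58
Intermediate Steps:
I(z) = 1/(2*z)
I(4)*(-64) - 50 = ((1/2)/4)*(-64) - 50 = ((1/2)*(1/4))*(-64) - 50 = (1/8)*(-64) - 50 = -8 - 50 = -58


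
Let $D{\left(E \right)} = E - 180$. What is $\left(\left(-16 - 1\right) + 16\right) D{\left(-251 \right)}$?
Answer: $431$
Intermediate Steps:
$D{\left(E \right)} = -180 + E$
$\left(\left(-16 - 1\right) + 16\right) D{\left(-251 \right)} = \left(\left(-16 - 1\right) + 16\right) \left(-180 - 251\right) = \left(-17 + 16\right) \left(-431\right) = \left(-1\right) \left(-431\right) = 431$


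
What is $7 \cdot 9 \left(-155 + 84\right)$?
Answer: $-4473$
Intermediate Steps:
$7 \cdot 9 \left(-155 + 84\right) = 63 \left(-71\right) = -4473$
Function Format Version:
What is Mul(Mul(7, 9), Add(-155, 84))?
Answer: -4473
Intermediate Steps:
Mul(Mul(7, 9), Add(-155, 84)) = Mul(63, -71) = -4473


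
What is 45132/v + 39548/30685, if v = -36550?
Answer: 356494/6597275 ≈ 0.054037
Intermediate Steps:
45132/v + 39548/30685 = 45132/(-36550) + 39548/30685 = 45132*(-1/36550) + 39548*(1/30685) = -22566/18275 + 39548/30685 = 356494/6597275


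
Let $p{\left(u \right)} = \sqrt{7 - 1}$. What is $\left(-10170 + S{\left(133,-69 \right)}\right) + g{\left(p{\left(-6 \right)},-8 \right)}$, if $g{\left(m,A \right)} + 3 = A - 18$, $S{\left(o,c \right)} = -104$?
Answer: $-10303$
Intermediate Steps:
$p{\left(u \right)} = \sqrt{6}$
$g{\left(m,A \right)} = -21 + A$ ($g{\left(m,A \right)} = -3 + \left(A - 18\right) = -3 + \left(-18 + A\right) = -21 + A$)
$\left(-10170 + S{\left(133,-69 \right)}\right) + g{\left(p{\left(-6 \right)},-8 \right)} = \left(-10170 - 104\right) - 29 = -10274 - 29 = -10303$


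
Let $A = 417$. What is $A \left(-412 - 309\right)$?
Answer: $-300657$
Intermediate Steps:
$A \left(-412 - 309\right) = 417 \left(-412 - 309\right) = 417 \left(-721\right) = -300657$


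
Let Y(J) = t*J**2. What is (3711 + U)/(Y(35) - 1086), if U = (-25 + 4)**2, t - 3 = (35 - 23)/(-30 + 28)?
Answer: -1384/1587 ≈ -0.87209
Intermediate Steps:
t = -3 (t = 3 + (35 - 23)/(-30 + 28) = 3 + 12/(-2) = 3 + 12*(-1/2) = 3 - 6 = -3)
Y(J) = -3*J**2
U = 441 (U = (-21)**2 = 441)
(3711 + U)/(Y(35) - 1086) = (3711 + 441)/(-3*35**2 - 1086) = 4152/(-3*1225 - 1086) = 4152/(-3675 - 1086) = 4152/(-4761) = 4152*(-1/4761) = -1384/1587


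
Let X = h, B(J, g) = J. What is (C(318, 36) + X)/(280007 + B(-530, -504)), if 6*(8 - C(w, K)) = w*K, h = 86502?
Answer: 84602/279477 ≈ 0.30272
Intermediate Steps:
X = 86502
C(w, K) = 8 - K*w/6 (C(w, K) = 8 - w*K/6 = 8 - K*w/6)
(C(318, 36) + X)/(280007 + B(-530, -504)) = ((8 - ⅙*36*318) + 86502)/(280007 - 530) = ((8 - 1908) + 86502)/279477 = (-1900 + 86502)*(1/279477) = 84602*(1/279477) = 84602/279477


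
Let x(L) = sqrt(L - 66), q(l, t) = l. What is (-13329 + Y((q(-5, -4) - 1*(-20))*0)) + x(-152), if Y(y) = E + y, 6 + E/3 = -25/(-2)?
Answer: -26619/2 + I*sqrt(218) ≈ -13310.0 + 14.765*I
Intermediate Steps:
E = 39/2 (E = -18 + 3*(-25/(-2)) = -18 + 3*(-25*(-1/2)) = -18 + 3*(25/2) = -18 + 75/2 = 39/2 ≈ 19.500)
x(L) = sqrt(-66 + L)
Y(y) = 39/2 + y
(-13329 + Y((q(-5, -4) - 1*(-20))*0)) + x(-152) = (-13329 + (39/2 + (-5 - 1*(-20))*0)) + sqrt(-66 - 152) = (-13329 + (39/2 + (-5 + 20)*0)) + sqrt(-218) = (-13329 + (39/2 + 15*0)) + I*sqrt(218) = (-13329 + (39/2 + 0)) + I*sqrt(218) = (-13329 + 39/2) + I*sqrt(218) = -26619/2 + I*sqrt(218)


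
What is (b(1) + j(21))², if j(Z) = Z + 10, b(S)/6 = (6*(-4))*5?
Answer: 474721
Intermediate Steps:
b(S) = -720 (b(S) = 6*((6*(-4))*5) = 6*(-24*5) = 6*(-120) = -720)
j(Z) = 10 + Z
(b(1) + j(21))² = (-720 + (10 + 21))² = (-720 + 31)² = (-689)² = 474721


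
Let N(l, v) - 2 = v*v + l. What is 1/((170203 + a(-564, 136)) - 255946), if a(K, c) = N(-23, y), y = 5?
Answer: -1/85739 ≈ -1.1663e-5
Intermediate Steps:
N(l, v) = 2 + l + v² (N(l, v) = 2 + (v*v + l) = 2 + (v² + l) = 2 + (l + v²) = 2 + l + v²)
a(K, c) = 4 (a(K, c) = 2 - 23 + 5² = 2 - 23 + 25 = 4)
1/((170203 + a(-564, 136)) - 255946) = 1/((170203 + 4) - 255946) = 1/(170207 - 255946) = 1/(-85739) = -1/85739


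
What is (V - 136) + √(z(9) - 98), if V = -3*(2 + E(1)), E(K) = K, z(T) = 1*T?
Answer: -145 + I*√89 ≈ -145.0 + 9.434*I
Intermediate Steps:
z(T) = T
V = -9 (V = -3*(2 + 1) = -3*3 = -9)
(V - 136) + √(z(9) - 98) = (-9 - 136) + √(9 - 98) = -145 + √(-89) = -145 + I*√89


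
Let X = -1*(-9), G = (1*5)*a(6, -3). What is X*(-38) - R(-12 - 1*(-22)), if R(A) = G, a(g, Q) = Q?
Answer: -327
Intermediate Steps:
G = -15 (G = (1*5)*(-3) = 5*(-3) = -15)
X = 9
R(A) = -15
X*(-38) - R(-12 - 1*(-22)) = 9*(-38) - 1*(-15) = -342 + 15 = -327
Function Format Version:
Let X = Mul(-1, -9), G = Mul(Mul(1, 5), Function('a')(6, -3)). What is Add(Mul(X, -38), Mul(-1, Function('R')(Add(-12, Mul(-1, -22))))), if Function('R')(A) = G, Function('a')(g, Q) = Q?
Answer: -327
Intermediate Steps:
G = -15 (G = Mul(Mul(1, 5), -3) = Mul(5, -3) = -15)
X = 9
Function('R')(A) = -15
Add(Mul(X, -38), Mul(-1, Function('R')(Add(-12, Mul(-1, -22))))) = Add(Mul(9, -38), Mul(-1, -15)) = Add(-342, 15) = -327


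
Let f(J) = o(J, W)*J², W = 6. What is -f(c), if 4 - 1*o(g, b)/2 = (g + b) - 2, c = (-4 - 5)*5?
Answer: -182250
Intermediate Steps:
c = -45 (c = -9*5 = -45)
o(g, b) = 12 - 2*b - 2*g (o(g, b) = 8 - 2*((g + b) - 2) = 8 - 2*((b + g) - 2) = 8 - 2*(-2 + b + g) = 8 + (4 - 2*b - 2*g) = 12 - 2*b - 2*g)
f(J) = -2*J³ (f(J) = (12 - 2*6 - 2*J)*J² = (12 - 12 - 2*J)*J² = (-2*J)*J² = -2*J³)
-f(c) = -(-2)*(-45)³ = -(-2)*(-91125) = -1*182250 = -182250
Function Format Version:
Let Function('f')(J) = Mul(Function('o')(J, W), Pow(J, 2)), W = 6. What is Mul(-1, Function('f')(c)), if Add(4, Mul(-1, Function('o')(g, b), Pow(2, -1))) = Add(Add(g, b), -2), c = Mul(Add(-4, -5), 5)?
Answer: -182250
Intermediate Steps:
c = -45 (c = Mul(-9, 5) = -45)
Function('o')(g, b) = Add(12, Mul(-2, b), Mul(-2, g)) (Function('o')(g, b) = Add(8, Mul(-2, Add(Add(g, b), -2))) = Add(8, Mul(-2, Add(Add(b, g), -2))) = Add(8, Mul(-2, Add(-2, b, g))) = Add(8, Add(4, Mul(-2, b), Mul(-2, g))) = Add(12, Mul(-2, b), Mul(-2, g)))
Function('f')(J) = Mul(-2, Pow(J, 3)) (Function('f')(J) = Mul(Add(12, Mul(-2, 6), Mul(-2, J)), Pow(J, 2)) = Mul(Add(12, -12, Mul(-2, J)), Pow(J, 2)) = Mul(Mul(-2, J), Pow(J, 2)) = Mul(-2, Pow(J, 3)))
Mul(-1, Function('f')(c)) = Mul(-1, Mul(-2, Pow(-45, 3))) = Mul(-1, Mul(-2, -91125)) = Mul(-1, 182250) = -182250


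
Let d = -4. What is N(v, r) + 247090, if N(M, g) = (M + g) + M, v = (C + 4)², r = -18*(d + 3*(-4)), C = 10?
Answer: 247770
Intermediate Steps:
r = 288 (r = -18*(-4 + 3*(-4)) = -18*(-4 - 12) = -18*(-16) = 288)
v = 196 (v = (10 + 4)² = 14² = 196)
N(M, g) = g + 2*M
N(v, r) + 247090 = (288 + 2*196) + 247090 = (288 + 392) + 247090 = 680 + 247090 = 247770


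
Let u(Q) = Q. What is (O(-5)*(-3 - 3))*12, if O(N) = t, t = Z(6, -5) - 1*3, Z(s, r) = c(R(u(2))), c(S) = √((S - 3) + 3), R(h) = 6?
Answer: 216 - 72*√6 ≈ 39.637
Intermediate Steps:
c(S) = √S (c(S) = √((-3 + S) + 3) = √S)
Z(s, r) = √6
t = -3 + √6 (t = √6 - 1*3 = √6 - 3 = -3 + √6 ≈ -0.55051)
O(N) = -3 + √6
(O(-5)*(-3 - 3))*12 = ((-3 + √6)*(-3 - 3))*12 = ((-3 + √6)*(-6))*12 = (18 - 6*√6)*12 = 216 - 72*√6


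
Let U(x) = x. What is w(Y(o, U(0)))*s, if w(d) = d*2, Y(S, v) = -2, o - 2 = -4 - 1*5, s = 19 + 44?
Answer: -252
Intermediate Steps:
s = 63
o = -7 (o = 2 + (-4 - 1*5) = 2 + (-4 - 5) = 2 - 9 = -7)
w(d) = 2*d
w(Y(o, U(0)))*s = (2*(-2))*63 = -4*63 = -252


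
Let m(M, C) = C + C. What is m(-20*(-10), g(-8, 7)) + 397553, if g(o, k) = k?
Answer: 397567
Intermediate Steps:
m(M, C) = 2*C
m(-20*(-10), g(-8, 7)) + 397553 = 2*7 + 397553 = 14 + 397553 = 397567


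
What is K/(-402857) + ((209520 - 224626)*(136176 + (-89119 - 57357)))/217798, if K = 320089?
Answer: 638893173761/895320907 ≈ 713.59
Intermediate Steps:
K/(-402857) + ((209520 - 224626)*(136176 + (-89119 - 57357)))/217798 = 320089/(-402857) + ((209520 - 224626)*(136176 + (-89119 - 57357)))/217798 = 320089*(-1/402857) - 15106*(136176 - 146476)*(1/217798) = -45727/57551 - 15106*(-10300)*(1/217798) = -45727/57551 + 155591800*(1/217798) = -45727/57551 + 11113700/15557 = 638893173761/895320907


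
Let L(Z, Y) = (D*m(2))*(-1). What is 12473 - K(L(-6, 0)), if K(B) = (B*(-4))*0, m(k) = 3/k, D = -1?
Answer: 12473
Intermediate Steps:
L(Z, Y) = 3/2 (L(Z, Y) = -3/2*(-1) = 3/2)
K(B) = 0 (K(B) = -4*B*0 = 0)
12473 - K(L(-6, 0)) = 12473 - 1*0 = 12473 + 0 = 12473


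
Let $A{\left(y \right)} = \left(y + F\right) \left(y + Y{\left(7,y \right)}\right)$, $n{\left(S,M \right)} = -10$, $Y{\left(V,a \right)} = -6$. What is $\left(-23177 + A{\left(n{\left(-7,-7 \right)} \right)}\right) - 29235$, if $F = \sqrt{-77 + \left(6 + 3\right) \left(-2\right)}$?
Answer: $-52252 - 16 i \sqrt{95} \approx -52252.0 - 155.95 i$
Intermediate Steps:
$F = i \sqrt{95}$ ($F = \sqrt{-77 + 9 \left(-2\right)} = \sqrt{-77 - 18} = \sqrt{-95} = i \sqrt{95} \approx 9.7468 i$)
$A{\left(y \right)} = \left(-6 + y\right) \left(y + i \sqrt{95}\right)$ ($A{\left(y \right)} = \left(y + i \sqrt{95}\right) \left(y - 6\right) = \left(y + i \sqrt{95}\right) \left(-6 + y\right) = \left(-6 + y\right) \left(y + i \sqrt{95}\right)$)
$\left(-23177 + A{\left(n{\left(-7,-7 \right)} \right)}\right) - 29235 = \left(-23177 + \left(\left(-10\right)^{2} - -60 - 6 i \sqrt{95} + i \left(-10\right) \sqrt{95}\right)\right) - 29235 = \left(-23177 + \left(100 + 60 - 6 i \sqrt{95} - 10 i \sqrt{95}\right)\right) - 29235 = \left(-23177 + \left(160 - 16 i \sqrt{95}\right)\right) - 29235 = \left(-23017 - 16 i \sqrt{95}\right) - 29235 = -52252 - 16 i \sqrt{95}$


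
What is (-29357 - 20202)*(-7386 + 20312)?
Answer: -640599634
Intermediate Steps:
(-29357 - 20202)*(-7386 + 20312) = -49559*12926 = -640599634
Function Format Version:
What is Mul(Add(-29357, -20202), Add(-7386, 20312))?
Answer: -640599634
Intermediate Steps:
Mul(Add(-29357, -20202), Add(-7386, 20312)) = Mul(-49559, 12926) = -640599634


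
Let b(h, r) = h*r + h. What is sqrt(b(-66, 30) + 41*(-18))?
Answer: 4*I*sqrt(174) ≈ 52.764*I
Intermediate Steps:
b(h, r) = h + h*r
sqrt(b(-66, 30) + 41*(-18)) = sqrt(-66*(1 + 30) + 41*(-18)) = sqrt(-66*31 - 738) = sqrt(-2046 - 738) = sqrt(-2784) = 4*I*sqrt(174)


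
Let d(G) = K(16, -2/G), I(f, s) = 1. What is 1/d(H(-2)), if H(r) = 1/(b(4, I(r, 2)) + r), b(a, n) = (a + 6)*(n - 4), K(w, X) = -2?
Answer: -1/2 ≈ -0.50000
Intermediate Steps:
b(a, n) = (-4 + n)*(6 + a) (b(a, n) = (6 + a)*(-4 + n) = (-4 + n)*(6 + a))
H(r) = 1/(-30 + r) (H(r) = 1/((-24 - 4*4 + 6*1 + 4*1) + r) = 1/((-24 - 16 + 6 + 4) + r) = 1/(-30 + r))
d(G) = -2
1/d(H(-2)) = 1/(-2) = -1/2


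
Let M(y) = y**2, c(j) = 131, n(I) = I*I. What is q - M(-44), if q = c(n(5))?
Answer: -1805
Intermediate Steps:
n(I) = I**2
q = 131
q - M(-44) = 131 - 1*(-44)**2 = 131 - 1*1936 = 131 - 1936 = -1805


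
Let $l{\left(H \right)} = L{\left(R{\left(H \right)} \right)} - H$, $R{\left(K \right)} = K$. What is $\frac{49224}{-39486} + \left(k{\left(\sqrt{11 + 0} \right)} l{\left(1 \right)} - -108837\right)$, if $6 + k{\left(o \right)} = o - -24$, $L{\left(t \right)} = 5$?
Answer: $\frac{716721925}{6581} + 4 \sqrt{11} \approx 1.0892 \cdot 10^{5}$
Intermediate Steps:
$l{\left(H \right)} = 5 - H$
$k{\left(o \right)} = 18 + o$ ($k{\left(o \right)} = -6 + \left(o - -24\right) = -6 + \left(o + 24\right) = -6 + \left(24 + o\right) = 18 + o$)
$\frac{49224}{-39486} + \left(k{\left(\sqrt{11 + 0} \right)} l{\left(1 \right)} - -108837\right) = \frac{49224}{-39486} + \left(\left(18 + \sqrt{11 + 0}\right) \left(5 - 1\right) - -108837\right) = 49224 \left(- \frac{1}{39486}\right) + \left(\left(18 + \sqrt{11}\right) \left(5 - 1\right) + 108837\right) = - \frac{8204}{6581} + \left(\left(18 + \sqrt{11}\right) 4 + 108837\right) = - \frac{8204}{6581} + \left(\left(72 + 4 \sqrt{11}\right) + 108837\right) = - \frac{8204}{6581} + \left(108909 + 4 \sqrt{11}\right) = \frac{716721925}{6581} + 4 \sqrt{11}$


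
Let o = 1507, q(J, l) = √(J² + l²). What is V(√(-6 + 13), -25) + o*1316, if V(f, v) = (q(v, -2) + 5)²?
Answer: 1983866 + 10*√629 ≈ 1.9841e+6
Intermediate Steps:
V(f, v) = (5 + √(4 + v²))² (V(f, v) = (√(v² + (-2)²) + 5)² = (√(v² + 4) + 5)² = (√(4 + v²) + 5)² = (5 + √(4 + v²))²)
V(√(-6 + 13), -25) + o*1316 = (5 + √(4 + (-25)²))² + 1507*1316 = (5 + √(4 + 625))² + 1983212 = (5 + √629)² + 1983212 = 1983212 + (5 + √629)²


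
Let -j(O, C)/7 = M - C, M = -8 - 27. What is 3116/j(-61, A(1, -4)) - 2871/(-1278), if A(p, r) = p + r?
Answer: 64241/3976 ≈ 16.157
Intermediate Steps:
M = -35
j(O, C) = 245 + 7*C (j(O, C) = -7*(-35 - C) = 245 + 7*C)
3116/j(-61, A(1, -4)) - 2871/(-1278) = 3116/(245 + 7*(1 - 4)) - 2871/(-1278) = 3116/(245 + 7*(-3)) - 2871*(-1/1278) = 3116/(245 - 21) + 319/142 = 3116/224 + 319/142 = 3116*(1/224) + 319/142 = 779/56 + 319/142 = 64241/3976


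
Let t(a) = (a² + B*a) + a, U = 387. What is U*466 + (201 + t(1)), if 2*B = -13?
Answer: 361077/2 ≈ 1.8054e+5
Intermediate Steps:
B = -13/2 (B = (½)*(-13) = -13/2 ≈ -6.5000)
t(a) = a² - 11*a/2 (t(a) = (a² - 13*a/2) + a = a² - 11*a/2)
U*466 + (201 + t(1)) = 387*466 + (201 + (½)*1*(-11 + 2*1)) = 180342 + (201 + (½)*1*(-11 + 2)) = 180342 + (201 + (½)*1*(-9)) = 180342 + (201 - 9/2) = 180342 + 393/2 = 361077/2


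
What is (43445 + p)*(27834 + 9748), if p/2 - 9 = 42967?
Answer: 4862998054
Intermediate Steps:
p = 85952 (p = 18 + 2*42967 = 18 + 85934 = 85952)
(43445 + p)*(27834 + 9748) = (43445 + 85952)*(27834 + 9748) = 129397*37582 = 4862998054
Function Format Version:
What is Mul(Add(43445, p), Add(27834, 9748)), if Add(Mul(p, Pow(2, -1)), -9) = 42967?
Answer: 4862998054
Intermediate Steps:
p = 85952 (p = Add(18, Mul(2, 42967)) = Add(18, 85934) = 85952)
Mul(Add(43445, p), Add(27834, 9748)) = Mul(Add(43445, 85952), Add(27834, 9748)) = Mul(129397, 37582) = 4862998054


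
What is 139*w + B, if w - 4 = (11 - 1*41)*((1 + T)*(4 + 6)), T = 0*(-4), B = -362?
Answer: -41506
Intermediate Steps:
T = 0
w = -296 (w = 4 + (11 - 1*41)*((1 + 0)*(4 + 6)) = 4 + (11 - 41)*(1*10) = 4 - 30*10 = 4 - 300 = -296)
139*w + B = 139*(-296) - 362 = -41144 - 362 = -41506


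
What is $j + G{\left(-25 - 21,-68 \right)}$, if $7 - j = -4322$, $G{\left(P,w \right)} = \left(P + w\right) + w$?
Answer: $4147$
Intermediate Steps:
$G{\left(P,w \right)} = P + 2 w$
$j = 4329$ ($j = 7 - -4322 = 7 + 4322 = 4329$)
$j + G{\left(-25 - 21,-68 \right)} = 4329 + \left(\left(-25 - 21\right) + 2 \left(-68\right)\right) = 4329 - 182 = 4147$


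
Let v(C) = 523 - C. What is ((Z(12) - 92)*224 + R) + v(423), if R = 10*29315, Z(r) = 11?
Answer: 275106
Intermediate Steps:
R = 293150
((Z(12) - 92)*224 + R) + v(423) = ((11 - 92)*224 + 293150) + (523 - 1*423) = (-81*224 + 293150) + (523 - 423) = (-18144 + 293150) + 100 = 275006 + 100 = 275106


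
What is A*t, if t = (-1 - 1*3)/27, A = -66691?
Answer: 266764/27 ≈ 9880.1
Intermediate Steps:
t = -4/27 (t = (-1 - 3)*(1/27) = -4*1/27 = -4/27 ≈ -0.14815)
A*t = -66691*(-4/27) = 266764/27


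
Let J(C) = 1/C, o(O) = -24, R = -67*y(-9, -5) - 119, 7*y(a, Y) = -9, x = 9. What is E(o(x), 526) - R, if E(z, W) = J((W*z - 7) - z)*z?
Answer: 414254/12607 ≈ 32.859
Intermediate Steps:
y(a, Y) = -9/7 (y(a, Y) = (1/7)*(-9) = -9/7)
R = -230/7 (R = -67*(-9/7) - 119 = 603/7 - 119 = -230/7 ≈ -32.857)
E(z, W) = z/(-7 - z + W*z) (E(z, W) = z/((W*z - 7) - z) = z/((-7 + W*z) - z) = z/(-7 - z + W*z))
E(o(x), 526) - R = -24/(-7 - 1*(-24) + 526*(-24)) - 1*(-230/7) = -24/(-7 + 24 - 12624) + 230/7 = -24/(-12607) + 230/7 = -24*(-1/12607) + 230/7 = 24/12607 + 230/7 = 414254/12607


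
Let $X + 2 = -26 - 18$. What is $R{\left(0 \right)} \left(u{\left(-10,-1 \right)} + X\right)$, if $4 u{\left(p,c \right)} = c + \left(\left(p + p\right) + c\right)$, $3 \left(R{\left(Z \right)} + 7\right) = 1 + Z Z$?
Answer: $\frac{1030}{3} \approx 343.33$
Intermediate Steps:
$R{\left(Z \right)} = - \frac{20}{3} + \frac{Z^{2}}{3}$ ($R{\left(Z \right)} = -7 + \frac{1 + Z Z}{3} = -7 + \frac{1 + Z^{2}}{3} = -7 + \left(\frac{1}{3} + \frac{Z^{2}}{3}\right) = - \frac{20}{3} + \frac{Z^{2}}{3}$)
$u{\left(p,c \right)} = \frac{c}{2} + \frac{p}{2}$ ($u{\left(p,c \right)} = \frac{c + \left(\left(p + p\right) + c\right)}{4} = \frac{c + \left(2 p + c\right)}{4} = \frac{c + \left(c + 2 p\right)}{4} = \frac{2 c + 2 p}{4} = \frac{c}{2} + \frac{p}{2}$)
$X = -46$ ($X = -2 - 44 = -46$)
$R{\left(0 \right)} \left(u{\left(-10,-1 \right)} + X\right) = \left(- \frac{20}{3} + \frac{0^{2}}{3}\right) \left(\left(\frac{1}{2} \left(-1\right) + \frac{1}{2} \left(-10\right)\right) - 46\right) = \left(- \frac{20}{3} + \frac{1}{3} \cdot 0\right) \left(\left(- \frac{1}{2} - 5\right) - 46\right) = \left(- \frac{20}{3} + 0\right) \left(- \frac{11}{2} - 46\right) = \left(- \frac{20}{3}\right) \left(- \frac{103}{2}\right) = \frac{1030}{3}$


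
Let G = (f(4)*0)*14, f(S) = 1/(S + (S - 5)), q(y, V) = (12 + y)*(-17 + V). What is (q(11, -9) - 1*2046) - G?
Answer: -2644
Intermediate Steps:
q(y, V) = (-17 + V)*(12 + y)
f(S) = 1/(-5 + 2*S) (f(S) = 1/(S + (-5 + S)) = 1/(-5 + 2*S))
G = 0 (G = (0/(-5 + 2*4))*14 = (0/(-5 + 8))*14 = (0/3)*14 = ((⅓)*0)*14 = 0*14 = 0)
(q(11, -9) - 1*2046) - G = ((-204 - 17*11 + 12*(-9) - 9*11) - 1*2046) - 1*0 = ((-204 - 187 - 108 - 99) - 2046) + 0 = (-598 - 2046) + 0 = -2644 + 0 = -2644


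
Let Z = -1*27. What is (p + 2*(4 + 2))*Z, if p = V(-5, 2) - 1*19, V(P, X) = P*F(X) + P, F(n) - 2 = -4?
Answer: 54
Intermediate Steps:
F(n) = -2 (F(n) = 2 - 4 = -2)
Z = -27
V(P, X) = -P (V(P, X) = P*(-2) + P = -2*P + P = -P)
p = -14 (p = -1*(-5) - 1*19 = 5 - 19 = -14)
(p + 2*(4 + 2))*Z = (-14 + 2*(4 + 2))*(-27) = (-14 + 2*6)*(-27) = (-14 + 12)*(-27) = -2*(-27) = 54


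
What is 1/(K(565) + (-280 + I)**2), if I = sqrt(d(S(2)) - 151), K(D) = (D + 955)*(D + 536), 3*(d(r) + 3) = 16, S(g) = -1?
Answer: 7882971/13809372417698 + 420*I*sqrt(1338)/6904686208849 ≈ 5.7084e-7 + 2.225e-9*I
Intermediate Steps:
d(r) = 7/3 (d(r) = -3 + (1/3)*16 = -3 + 16/3 = 7/3)
K(D) = (536 + D)*(955 + D) (K(D) = (955 + D)*(536 + D) = (536 + D)*(955 + D))
I = I*sqrt(1338)/3 (I = sqrt(7/3 - 151) = sqrt(-446/3) = I*sqrt(1338)/3 ≈ 12.193*I)
1/(K(565) + (-280 + I)**2) = 1/((511880 + 565**2 + 1491*565) + (-280 + I*sqrt(1338)/3)**2) = 1/((511880 + 319225 + 842415) + (-280 + I*sqrt(1338)/3)**2) = 1/(1673520 + (-280 + I*sqrt(1338)/3)**2)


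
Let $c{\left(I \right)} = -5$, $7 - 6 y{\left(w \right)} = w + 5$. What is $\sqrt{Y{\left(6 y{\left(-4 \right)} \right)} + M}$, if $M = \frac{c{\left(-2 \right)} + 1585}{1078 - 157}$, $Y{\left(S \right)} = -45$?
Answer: $\frac{i \sqrt{36715665}}{921} \approx 6.5791 i$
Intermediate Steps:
$y{\left(w \right)} = \frac{1}{3} - \frac{w}{6}$ ($y{\left(w \right)} = \frac{7}{6} - \frac{w + 5}{6} = \frac{7}{6} - \frac{5 + w}{6} = \frac{7}{6} - \left(\frac{5}{6} + \frac{w}{6}\right) = \frac{1}{3} - \frac{w}{6}$)
$M = \frac{1580}{921}$ ($M = \frac{-5 + 1585}{1078 - 157} = \frac{1580}{921} \approx 1.7155$)
$\sqrt{Y{\left(6 y{\left(-4 \right)} \right)} + M} = \sqrt{-45 + \frac{1580}{921}} = \sqrt{- \frac{39865}{921}} = \frac{i \sqrt{36715665}}{921}$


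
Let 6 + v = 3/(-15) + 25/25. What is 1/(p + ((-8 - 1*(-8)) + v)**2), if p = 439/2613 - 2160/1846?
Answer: 4638075/120765773 ≈ 0.038406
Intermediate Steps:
p = -185911/185523 (p = 439*(1/2613) - 2160*1/1846 = 439/2613 - 1080/923 = -185911/185523 ≈ -1.0021)
v = -26/5 (v = -6 + (3/(-15) + 25/25) = -6 + (3*(-1/15) + 25*(1/25)) = -6 + (-1/5 + 1) = -6 + 4/5 = -26/5 ≈ -5.2000)
1/(p + ((-8 - 1*(-8)) + v)**2) = 1/(-185911/185523 + ((-8 - 1*(-8)) - 26/5)**2) = 1/(-185911/185523 + ((-8 + 8) - 26/5)**2) = 1/(-185911/185523 + (0 - 26/5)**2) = 1/(-185911/185523 + (-26/5)**2) = 1/(-185911/185523 + 676/25) = 1/(120765773/4638075) = 4638075/120765773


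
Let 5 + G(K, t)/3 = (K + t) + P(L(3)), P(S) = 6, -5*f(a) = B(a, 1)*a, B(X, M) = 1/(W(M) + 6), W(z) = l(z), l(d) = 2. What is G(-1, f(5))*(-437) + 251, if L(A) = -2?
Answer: 3319/8 ≈ 414.88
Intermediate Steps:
W(z) = 2
B(X, M) = ⅛ (B(X, M) = 1/(2 + 6) = 1/8 = ⅛)
f(a) = -a/40
G(K, t) = 3 + 3*K + 3*t (G(K, t) = -15 + 3*((K + t) + 6) = -15 + 3*(6 + K + t) = -15 + (18 + 3*K + 3*t) = 3 + 3*K + 3*t)
G(-1, f(5))*(-437) + 251 = (3 + 3*(-1) + 3*(-1/40*5))*(-437) + 251 = (3 - 3 + 3*(-⅛))*(-437) + 251 = (3 - 3 - 3/8)*(-437) + 251 = -3/8*(-437) + 251 = 1311/8 + 251 = 3319/8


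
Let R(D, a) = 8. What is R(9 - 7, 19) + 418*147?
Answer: 61454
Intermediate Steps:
R(9 - 7, 19) + 418*147 = 8 + 418*147 = 8 + 61446 = 61454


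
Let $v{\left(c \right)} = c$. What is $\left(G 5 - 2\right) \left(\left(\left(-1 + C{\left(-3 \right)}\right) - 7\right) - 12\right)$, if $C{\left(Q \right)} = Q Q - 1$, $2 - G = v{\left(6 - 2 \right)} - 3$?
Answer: $-36$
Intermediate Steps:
$G = 1$ ($G = 2 - \left(\left(6 - 2\right) - 3\right) = 2 - \left(4 - 3\right) = 2 - 1 = 1$)
$C{\left(Q \right)} = -1 + Q^{2}$ ($C{\left(Q \right)} = Q^{2} - 1 = -1 + Q^{2}$)
$\left(G 5 - 2\right) \left(\left(\left(-1 + C{\left(-3 \right)}\right) - 7\right) - 12\right) = \left(1 \cdot 5 - 2\right) \left(\left(\left(-1 - \left(1 - \left(-3\right)^{2}\right)\right) - 7\right) - 12\right) = \left(5 - 2\right) \left(\left(\left(-1 + \left(-1 + 9\right)\right) - 7\right) - 12\right) = 3 \left(\left(\left(-1 + 8\right) - 7\right) - 12\right) = 3 \left(\left(7 - 7\right) - 12\right) = 3 \left(0 - 12\right) = 3 \left(-12\right) = -36$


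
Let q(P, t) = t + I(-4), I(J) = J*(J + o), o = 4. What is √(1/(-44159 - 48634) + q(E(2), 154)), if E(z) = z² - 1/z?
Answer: √1326023197953/92793 ≈ 12.410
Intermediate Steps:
I(J) = J*(4 + J) (I(J) = J*(J + 4) = J*(4 + J))
q(P, t) = t (q(P, t) = t - 4*(4 - 4) = t - 4*0 = t + 0 = t)
√(1/(-44159 - 48634) + q(E(2), 154)) = √(1/(-44159 - 48634) + 154) = √(1/(-92793) + 154) = √(-1/92793 + 154) = √(14290121/92793) = √1326023197953/92793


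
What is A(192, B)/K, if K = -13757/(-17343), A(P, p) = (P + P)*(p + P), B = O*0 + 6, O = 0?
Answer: 1318622976/13757 ≈ 95851.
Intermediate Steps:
B = 6 (B = 0*0 + 6 = 0 + 6 = 6)
A(P, p) = 2*P*(P + p) (A(P, p) = (2*P)*(P + p) = 2*P*(P + p))
K = 13757/17343 (K = -13757*(-1/17343) = 13757/17343 ≈ 0.79323)
A(192, B)/K = (2*192*(192 + 6))/(13757/17343) = (2*192*198)*(17343/13757) = 76032*(17343/13757) = 1318622976/13757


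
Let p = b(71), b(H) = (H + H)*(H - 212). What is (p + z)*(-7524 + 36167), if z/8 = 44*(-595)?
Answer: -6572480066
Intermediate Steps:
b(H) = 2*H*(-212 + H) (b(H) = (2*H)*(-212 + H) = 2*H*(-212 + H))
p = -20022 (p = 2*71*(-212 + 71) = 2*71*(-141) = -20022)
z = -209440 (z = 8*(44*(-595)) = 8*(-26180) = -209440)
(p + z)*(-7524 + 36167) = (-20022 - 209440)*(-7524 + 36167) = -229462*28643 = -6572480066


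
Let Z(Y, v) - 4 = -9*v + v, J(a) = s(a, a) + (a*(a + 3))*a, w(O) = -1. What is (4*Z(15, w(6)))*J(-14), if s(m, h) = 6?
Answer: -103200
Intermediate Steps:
J(a) = 6 + a²*(3 + a) (J(a) = 6 + (a*(a + 3))*a = 6 + (a*(3 + a))*a = 6 + a²*(3 + a))
Z(Y, v) = 4 - 8*v (Z(Y, v) = 4 + (-9*v + v) = 4 - 8*v)
(4*Z(15, w(6)))*J(-14) = (4*(4 - 8*(-1)))*(6 + (-14)³ + 3*(-14)²) = (4*(4 + 8))*(6 - 2744 + 3*196) = (4*12)*(6 - 2744 + 588) = 48*(-2150) = -103200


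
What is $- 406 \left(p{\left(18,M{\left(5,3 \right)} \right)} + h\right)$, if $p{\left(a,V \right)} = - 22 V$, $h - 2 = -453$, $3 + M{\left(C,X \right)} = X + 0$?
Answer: $183106$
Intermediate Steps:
$M{\left(C,X \right)} = -3 + X$ ($M{\left(C,X \right)} = -3 + \left(X + 0\right) = -3 + X$)
$h = -451$ ($h = 2 - 453 = -451$)
$- 406 \left(p{\left(18,M{\left(5,3 \right)} \right)} + h\right) = - 406 \left(- 22 \left(-3 + 3\right) - 451\right) = - 406 \left(\left(-22\right) 0 - 451\right) = - 406 \left(0 - 451\right) = \left(-406\right) \left(-451\right) = 183106$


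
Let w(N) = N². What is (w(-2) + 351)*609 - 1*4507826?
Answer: -4291631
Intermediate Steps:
(w(-2) + 351)*609 - 1*4507826 = ((-2)² + 351)*609 - 1*4507826 = (4 + 351)*609 - 4507826 = 355*609 - 4507826 = 216195 - 4507826 = -4291631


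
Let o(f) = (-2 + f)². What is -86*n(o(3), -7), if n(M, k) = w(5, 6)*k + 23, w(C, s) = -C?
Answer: -4988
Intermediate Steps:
n(M, k) = 23 - 5*k (n(M, k) = (-1*5)*k + 23 = -5*k + 23 = 23 - 5*k)
-86*n(o(3), -7) = -86*(23 - 5*(-7)) = -86*(23 + 35) = -86*58 = -4988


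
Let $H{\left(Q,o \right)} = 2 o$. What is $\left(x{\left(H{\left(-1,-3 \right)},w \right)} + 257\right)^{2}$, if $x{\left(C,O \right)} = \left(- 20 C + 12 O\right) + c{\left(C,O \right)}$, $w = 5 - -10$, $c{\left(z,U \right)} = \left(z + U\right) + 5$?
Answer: $326041$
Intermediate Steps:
$c{\left(z,U \right)} = 5 + U + z$ ($c{\left(z,U \right)} = \left(U + z\right) + 5 = 5 + U + z$)
$w = 15$ ($w = 5 + 10 = 15$)
$x{\left(C,O \right)} = 5 - 19 C + 13 O$ ($x{\left(C,O \right)} = \left(- 20 C + 12 O\right) + \left(5 + O + C\right) = \left(- 20 C + 12 O\right) + \left(5 + C + O\right) = 5 - 19 C + 13 O$)
$\left(x{\left(H{\left(-1,-3 \right)},w \right)} + 257\right)^{2} = \left(\left(5 - 19 \cdot 2 \left(-3\right) + 13 \cdot 15\right) + 257\right)^{2} = \left(\left(5 - -114 + 195\right) + 257\right)^{2} = \left(\left(5 + 114 + 195\right) + 257\right)^{2} = \left(314 + 257\right)^{2} = 571^{2} = 326041$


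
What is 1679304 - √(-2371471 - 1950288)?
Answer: 1679304 - I*√4321759 ≈ 1.6793e+6 - 2078.9*I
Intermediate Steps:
1679304 - √(-2371471 - 1950288) = 1679304 - √(-4321759) = 1679304 - I*√4321759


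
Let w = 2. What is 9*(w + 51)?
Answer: 477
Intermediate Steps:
9*(w + 51) = 9*(2 + 51) = 9*53 = 477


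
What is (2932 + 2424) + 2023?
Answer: 7379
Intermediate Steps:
(2932 + 2424) + 2023 = 5356 + 2023 = 7379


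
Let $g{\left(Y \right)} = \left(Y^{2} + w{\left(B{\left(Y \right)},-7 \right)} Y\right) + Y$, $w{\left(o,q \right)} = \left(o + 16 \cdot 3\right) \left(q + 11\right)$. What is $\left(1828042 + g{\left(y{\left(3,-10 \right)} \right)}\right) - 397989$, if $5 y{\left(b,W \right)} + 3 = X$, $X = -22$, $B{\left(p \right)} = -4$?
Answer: $1429193$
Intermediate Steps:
$w{\left(o,q \right)} = \left(11 + q\right) \left(48 + o\right)$ ($w{\left(o,q \right)} = \left(o + 48\right) \left(11 + q\right) = \left(48 + o\right) \left(11 + q\right) = \left(11 + q\right) \left(48 + o\right)$)
$y{\left(b,W \right)} = -5$ ($y{\left(b,W \right)} = - \frac{3}{5} + \frac{1}{5} \left(-22\right) = - \frac{3}{5} - \frac{22}{5} = -5$)
$g{\left(Y \right)} = Y^{2} + 177 Y$ ($g{\left(Y \right)} = \left(Y^{2} + \left(528 + 11 \left(-4\right) + 48 \left(-7\right) - -28\right) Y\right) + Y = \left(Y^{2} + \left(528 - 44 - 336 + 28\right) Y\right) + Y = \left(Y^{2} + 176 Y\right) + Y = Y^{2} + 177 Y$)
$\left(1828042 + g{\left(y{\left(3,-10 \right)} \right)}\right) - 397989 = \left(1828042 - 5 \left(177 - 5\right)\right) - 397989 = \left(1828042 - 860\right) - 397989 = 1827182 - 397989 = 1429193$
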